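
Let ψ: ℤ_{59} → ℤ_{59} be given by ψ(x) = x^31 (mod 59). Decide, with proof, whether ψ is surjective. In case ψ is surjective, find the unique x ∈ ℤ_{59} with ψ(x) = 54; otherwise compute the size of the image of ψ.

8

Since 59 is prime, the nonzero elements of ℤ_{59} form a cyclic group of order 58.
As gcd(31, 58) = 1, raising to the 31st power is a bijection on this group: if s^31 ≡ t^31 then (st^{−1})^31 = 1, and the only element of order dividing gcd(31, 58) = 1 is 1, so s = t.
With ψ(0) = 0 this makes ψ injective on all of ℤ_{59}, hence bijective (finite equal-size domain and codomain). In particular ψ is surjective.
Since ψ is surjective, we find the preimage of 54. The inverse of x ↦ x^31 on (ℤ_{59})^× is x ↦ x^15, because 31·15 = 465 = 8·58 + 1 ≡ 1 (mod 58) and x^{58} = 1 for x ≠ 0 (Fermat). So ψ⁻¹(54) = 54^15 mod 59.
Repeated squaring mod 59: 54^1 ≡ 54, 54^2 ≡ 54² = 2916 ≡ 25, 54^4 ≡ 25² = 625 ≡ 35, 54^8 ≡ 35² = 1225 ≡ 45. Since 15 = 8 + 4 + 2 + 1, 54^15 ≡ 45·35·25·54: 45·35 = 1575 ≡ 41, then 41·25 = 1025 ≡ 22, then 22·54 = 1188 ≡ 8. So 54^15 ≡ 8 (mod 59).
Hence ψ⁻¹(54) = 8.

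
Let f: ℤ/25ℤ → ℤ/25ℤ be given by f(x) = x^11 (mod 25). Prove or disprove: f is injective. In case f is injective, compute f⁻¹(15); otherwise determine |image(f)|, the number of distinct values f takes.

21

f(0) = 0^11 = 0.
f(5): Repeated squaring mod 25: 5^1 ≡ 5, 5^2 ≡ 5² = 25 ≡ 0, 5^4 ≡ 0² = 0, 5^8 ≡ 0² = 0. Since 11 = 8 + 2 + 1, 5^11 ≡ 0·0·5: 0·0 = 0, then 0·5 = 0. So 5^11 ≡ 0 (mod 25).
So f(0) = f(5) = 0 while 0 ≠ 5, so f is not injective.
Since f is not injective, we determine |image(f)|. Computing x^11 mod 25 for each x (by repeated squaring, reducing mod 25 at every step), the values f(0), f(1), …, f(24) are: 0, 1, 23, 22, 4, 0, 6, 18, 17, 9, 0, 11, 13, 12, 14, 0, 16, 8, 7, 19, 0, 21, 3, 2, 24.
The distinct values are {0, 1, 2, 3, 4, 6, 7, 8, 9, 11, 12, 13, 14, 16, 17, 18, 19, 21, 22, 23, 24}; there are 21 of them.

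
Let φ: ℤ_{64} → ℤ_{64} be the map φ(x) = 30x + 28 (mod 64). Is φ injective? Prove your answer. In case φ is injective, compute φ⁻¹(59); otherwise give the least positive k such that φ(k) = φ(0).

32

Recall that φ is injective if φ(x_1) = φ(x_2) implies x_1 = x_2.
We have gcd(30, 64) = 2 > 1. Taking x_1 = 0 and x_2 = 32: φ(0) = 28 and φ(32) = 30·32 + 28 = 988 ≡ 28 (mod 64).
So φ(0) = φ(32) while 0 ≠ 32, thus φ is not injective.
Since φ is not injective, we find the least positive k with φ(k) = φ(0): this means 30k ≡ 0 (mod 64), i.e. 64 ∣ 30k. Since gcd(30, 64) = 2, dividing through by 2 this holds exactly when 32 ∣ 15k, and as gcd(15, 32) = 1, exactly when 32 ∣ k.
The smallest positive such k is 32.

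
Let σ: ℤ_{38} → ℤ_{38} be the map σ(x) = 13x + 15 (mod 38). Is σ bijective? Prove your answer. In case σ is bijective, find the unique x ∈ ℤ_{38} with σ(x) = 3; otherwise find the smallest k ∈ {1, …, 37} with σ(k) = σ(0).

If σ(u) = σ(v), then 13u ≡ 13v (mod 38). Because gcd(13, 38) = 1, we may cancel 13 to get u ≡ v (mod 38).
We now compute 13⁻¹ mod 38 explicitly. Euclid's algorithm: 38 = 2·13 + 12, 13 = 1·12 + 1; back-substituting gives 1 = 3·13 − 1·38, so 13⁻¹ ≡ 3 (mod 38).
Then y ↦ 3(y − 15) is a two-sided inverse to σ, so every y ∈ ℤ_{38} has a preimage.
Therefore σ is bijective.
Since σ is bijective, we compute σ⁻¹(3): solve 13x + 15 ≡ 3 (mod 38), i.e. 13x ≡ 26 (mod 38).
Multiplying by 13⁻¹ = 3 gives x ≡ 3·26 = 78 = 2·38 + 2 ≡ 2 (mod 38).
Check: σ(2) = 13·2 + 15 = 41 = 1·38 + 3 ≡ 3 (mod 38).

2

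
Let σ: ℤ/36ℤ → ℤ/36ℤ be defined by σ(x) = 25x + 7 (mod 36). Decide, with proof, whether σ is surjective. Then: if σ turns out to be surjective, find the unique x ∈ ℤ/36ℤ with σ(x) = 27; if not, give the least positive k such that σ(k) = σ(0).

By definition, surjectivity means every element of the codomain has a preimage under σ.
Since gcd(25, 36) = 1, 25 is invertible modulo 36. Euclid's algorithm: 36 = 1·25 + 11, 25 = 2·11 + 3, 11 = 3·3 + 2, 3 = 1·2 + 1; back-substituting gives 1 = 13·25 − 9·36, so 25⁻¹ ≡ 13 (mod 36).
Then y ↦ 13(y − 7) is a two-sided inverse to σ, so every y ∈ ℤ/36ℤ has a preimage.
Hence σ is surjective.
Since σ is surjective, we compute σ⁻¹(27): solve 25x + 7 ≡ 27 (mod 36), i.e. 25x ≡ 20 (mod 36).
Multiplying by 25⁻¹ = 13 gives x ≡ 13·20 = 260 = 7·36 + 8 ≡ 8 (mod 36).
Check: σ(8) = 25·8 + 7 = 207 = 5·36 + 27 ≡ 27 (mod 36).

8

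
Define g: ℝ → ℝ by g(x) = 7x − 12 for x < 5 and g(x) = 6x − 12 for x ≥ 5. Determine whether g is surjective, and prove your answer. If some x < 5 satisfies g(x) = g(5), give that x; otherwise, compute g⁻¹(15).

Both pieces are strictly increasing (slopes 7 and 6), so each is injective on its own interval.
The left piece maps (−∞, 5) onto (−∞, 23); the right piece maps [5, ∞) onto [18, ∞).
The union (−∞, 23) ∪ [18, ∞) covers ℝ, so g is surjective.
For the follow-up: the images overlap, so an x < 5 with g(x) = g(5) exists. g(5) = 18; solving 7x − 12 = 18 for x < 5 gives x = (18 + 12)/7 = 30/7.

30/7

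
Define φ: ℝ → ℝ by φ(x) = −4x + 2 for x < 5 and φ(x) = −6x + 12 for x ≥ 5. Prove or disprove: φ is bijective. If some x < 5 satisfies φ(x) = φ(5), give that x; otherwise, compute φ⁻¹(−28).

Both pieces are strictly decreasing (slopes −4 and −6), so each is injective on its own interval.
The left piece maps (−∞, 5) onto (−18, ∞); the right piece maps [5, ∞) onto (−∞, −18].
Since −18 = −18, the images partition ℝ: φ is injective and surjective, hence bijective.
Because the two images are disjoint, no x < 5 has φ(x) = φ(5), so we compute φ⁻¹(−28): −28 lies in (−∞, −18], so solve −6x + 12 = −28: x = (−28 − 12)/(−6) = 20/3.

20/3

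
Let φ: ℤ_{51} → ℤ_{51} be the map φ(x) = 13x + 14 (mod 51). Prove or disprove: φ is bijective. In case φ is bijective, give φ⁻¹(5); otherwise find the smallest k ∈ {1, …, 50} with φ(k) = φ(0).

15

By definition, φ is injective if φ(s) = φ(t) implies s = t.
Suppose φ(s) = φ(t) in ℤ_{51}. Then 13s + 14 ≡ 13t + 14 (mod 51), therefore 13(s − t) ≡ 0 (mod 51).
Since gcd(13, 51) = 1, 13 is invertible modulo 51, so s − t ≡ 0 (mod 51), i.e. s = t.
We now compute 13⁻¹ mod 51 explicitly. Euclid's algorithm: 51 = 3·13 + 12, 13 = 1·12 + 1; back-substituting gives 1 = 4·13 − 1·51, so 13⁻¹ ≡ 4 (mod 51).
For any y ∈ ℤ_{51}, x = 4(y − 14) mod 51 satisfies φ(x) = 13·4(y − 14) + 14 ≡ y (since 13·4 ≡ 1 mod 51). So every y has a preimage.
Therefore φ is bijective.
Since φ is bijective, we compute φ⁻¹(5): solve 13x + 14 ≡ 5 (mod 51), i.e. 13x ≡ 42 (mod 51).
Multiplying by 13⁻¹ = 4 gives x ≡ 4·42 = 168 = 3·51 + 15 ≡ 15 (mod 51).
Check: φ(15) = 13·15 + 14 = 209 = 4·51 + 5 ≡ 5 (mod 51).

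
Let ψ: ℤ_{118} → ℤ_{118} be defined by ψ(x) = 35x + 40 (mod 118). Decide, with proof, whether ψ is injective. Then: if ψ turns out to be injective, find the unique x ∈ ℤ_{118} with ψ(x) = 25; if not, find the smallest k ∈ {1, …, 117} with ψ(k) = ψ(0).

If ψ(s) = ψ(t), then 35s ≡ 35t (mod 118). Because gcd(35, 118) = 1, we may cancel 35 to get s ≡ t (mod 118).
So ψ is injective.
We now compute 35⁻¹ mod 118 explicitly. Euclid's algorithm: 118 = 3·35 + 13, 35 = 2·13 + 9, 13 = 1·9 + 4, 9 = 2·4 + 1; back-substituting gives 1 = 27·35 − 8·118, so 35⁻¹ ≡ 27 (mod 118).
Since ψ is injective, we compute ψ⁻¹(25): solve 35x + 40 ≡ 25 (mod 118), i.e. 35x ≡ 103 (mod 118).
Multiplying by 35⁻¹ = 27 gives x ≡ 27·103 = 2781 = 23·118 + 67 ≡ 67 (mod 118).
Check: ψ(67) = 35·67 + 40 = 2385 = 20·118 + 25 ≡ 25 (mod 118).

67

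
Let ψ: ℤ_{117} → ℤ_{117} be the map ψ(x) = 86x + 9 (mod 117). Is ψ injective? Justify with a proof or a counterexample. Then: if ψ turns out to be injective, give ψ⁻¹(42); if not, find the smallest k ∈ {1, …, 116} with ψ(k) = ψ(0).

Suppose ψ(u) = ψ(v) in ℤ_{117}. Then 86u + 9 ≡ 86v + 9 (mod 117), thus 86(u − v) ≡ 0 (mod 117).
Since gcd(86, 117) = 1, 86 is invertible modulo 117, so u − v ≡ 0 (mod 117), i.e. u = v.
So ψ is injective.
We now compute 86⁻¹ mod 117 explicitly. Euclid's algorithm: 117 = 1·86 + 31, 86 = 2·31 + 24, 31 = 1·24 + 7, 24 = 3·7 + 3, 7 = 2·3 + 1; back-substituting gives 1 = 83·86 − 61·117, so 86⁻¹ ≡ 83 (mod 117).
Since ψ is injective, we compute ψ⁻¹(42): solve 86x + 9 ≡ 42 (mod 117), i.e. 86x ≡ 33 (mod 117).
Multiplying by 86⁻¹ = 83 gives x ≡ 83·33 = 2739 = 23·117 + 48 ≡ 48 (mod 117).
Check: ψ(48) = 86·48 + 9 = 4137 = 35·117 + 42 ≡ 42 (mod 117).

48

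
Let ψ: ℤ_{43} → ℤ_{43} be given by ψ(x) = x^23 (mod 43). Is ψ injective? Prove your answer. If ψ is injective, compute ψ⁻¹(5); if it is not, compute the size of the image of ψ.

Since 43 is prime, the nonzero elements of ℤ_{43} form a cyclic group of order 42.
As gcd(23, 42) = 1, raising to the 23rd power is a bijection on this group: if a^23 ≡ b^23 then (ab^{−1})^23 = 1, and the only element of order dividing gcd(23, 42) = 1 is 1, so a = b.
With ψ(0) = 0 this makes ψ injective on all of ℤ_{43}, hence bijective (finite equal-size domain and codomain). In particular ψ is injective.
Since ψ is injective, we find the preimage of 5. The inverse of x ↦ x^23 on (ℤ_{43})^× is x ↦ x^11, because 23·11 = 253 = 6·42 + 1 ≡ 1 (mod 42) and x^{42} = 1 for x ≠ 0 (Fermat). So ψ⁻¹(5) = 5^11 mod 43.
Repeated squaring mod 43: 5^1 ≡ 5, 5^2 ≡ 5² = 25, 5^4 ≡ 25² = 625 ≡ 23, 5^8 ≡ 23² = 529 ≡ 13. Since 11 = 8 + 2 + 1, 5^11 ≡ 13·25·5: 13·25 = 325 ≡ 24, then 24·5 = 120 ≡ 34. So 5^11 ≡ 34 (mod 43).
Hence ψ⁻¹(5) = 34.

34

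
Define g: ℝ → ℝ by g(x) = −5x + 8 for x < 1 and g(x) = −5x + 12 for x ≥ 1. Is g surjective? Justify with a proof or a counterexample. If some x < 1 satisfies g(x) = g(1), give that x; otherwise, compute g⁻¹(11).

1/5

Both pieces are strictly decreasing (slopes −5 and −5), so each is injective on its own interval.
The left piece maps (−∞, 1) onto (3, ∞); the right piece maps [1, ∞) onto (−∞, 7].
The union (3, ∞) ∪ (−∞, 7] covers ℝ, so g is surjective.
For the follow-up: the images overlap, so an x < 1 with g(x) = g(1) exists. g(1) = 7; solving −5x + 8 = 7 for x < 1 gives x = (7 − 8)/(−5) = 1/5.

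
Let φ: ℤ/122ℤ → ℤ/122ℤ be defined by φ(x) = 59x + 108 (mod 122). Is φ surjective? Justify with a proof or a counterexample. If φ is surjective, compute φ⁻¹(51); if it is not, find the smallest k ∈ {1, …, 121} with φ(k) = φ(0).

59

Recall: φ is surjective if every y in the codomain equals φ(x) for some x in the domain.
Since gcd(59, 122) = 1, 59 is invertible modulo 122. Euclid's algorithm: 122 = 2·59 + 4, 59 = 14·4 + 3, 4 = 1·3 + 1; back-substituting gives 1 = 91·59 − 44·122, so 59⁻¹ ≡ 91 (mod 122).
For any y ∈ ℤ/122ℤ, x = 91(y − 108) mod 122 satisfies φ(x) = 59·91(y − 108) + 108 ≡ y (since 59·91 ≡ 1 mod 122). So every y has a preimage.
Therefore φ is surjective.
Since φ is surjective, we compute φ⁻¹(51): solve 59x + 108 ≡ 51 (mod 122), i.e. 59x ≡ 65 (mod 122).
Multiplying by 59⁻¹ = 91 gives x ≡ 91·65 = 5915 = 48·122 + 59 ≡ 59 (mod 122).
Check: φ(59) = 59·59 + 108 = 3589 = 29·122 + 51 ≡ 51 (mod 122).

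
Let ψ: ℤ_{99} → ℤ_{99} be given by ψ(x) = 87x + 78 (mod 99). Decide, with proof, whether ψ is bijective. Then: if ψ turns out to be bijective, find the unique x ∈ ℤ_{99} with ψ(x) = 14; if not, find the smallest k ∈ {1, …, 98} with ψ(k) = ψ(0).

33

By definition, ψ is injective if ψ(x_1) = ψ(x_2) implies x_1 = x_2.
We have gcd(87, 99) = 3 > 1. Taking x_1 = 0 and x_2 = 33: ψ(0) = 78 and ψ(33) = 87·33 + 78 = 2949 ≡ 78 (mod 99).
So ψ(0) = ψ(33) while 0 ≠ 33, hence ψ is not injective, hence not bijective.
Since ψ is not bijective, we find the least positive k with ψ(k) = ψ(0): this means 87k ≡ 0 (mod 99), i.e. 99 ∣ 87k. Since gcd(87, 99) = 3, dividing through by 3 this holds exactly when 33 ∣ 29k, and as gcd(29, 33) = 1, exactly when 33 ∣ k.
The smallest positive such k is 33.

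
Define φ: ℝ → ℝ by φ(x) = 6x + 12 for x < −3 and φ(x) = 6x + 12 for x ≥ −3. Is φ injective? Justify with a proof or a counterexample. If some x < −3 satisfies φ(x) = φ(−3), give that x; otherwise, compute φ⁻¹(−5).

-17/6

Both pieces are strictly increasing (slopes 6 and 6), so each is injective on its own interval.
The left piece maps (−∞, −3) onto (−∞, −6); the right piece maps [−3, ∞) onto [−6, ∞).
These images are disjoint, so no value is attained by both pieces. Thus φ is injective.
Because the two images are disjoint, no x < −3 has φ(x) = φ(−3), so we compute φ⁻¹(−5): −5 lies in [−6, ∞), so solve 6x + 12 = −5: x = (−5 − 12)/6 = −17/6.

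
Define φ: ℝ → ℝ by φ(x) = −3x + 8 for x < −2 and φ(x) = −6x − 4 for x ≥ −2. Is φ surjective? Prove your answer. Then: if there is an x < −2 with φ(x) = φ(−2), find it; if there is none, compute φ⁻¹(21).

-13/3

Both pieces are strictly decreasing (slopes −3 and −6), so each is injective on its own interval.
The left piece maps (−∞, −2) onto (14, ∞); the right piece maps [−2, ∞) onto (−∞, 8].
The union (14, ∞) ∪ (−∞, 8] omits the interval between 14 and 8; in particular 14 has no preimage. So φ is not surjective.
Because the two images are disjoint, no x < −2 has φ(x) = φ(−2), so we compute φ⁻¹(21): 21 lies in (14, ∞), so solve −3x + 8 = 21: x = (21 − 8)/(−3) = −13/3.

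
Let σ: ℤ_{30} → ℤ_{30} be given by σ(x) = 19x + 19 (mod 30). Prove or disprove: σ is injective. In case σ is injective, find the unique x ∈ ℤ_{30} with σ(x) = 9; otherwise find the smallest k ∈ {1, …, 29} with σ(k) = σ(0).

If σ(u) = σ(v), then 19u ≡ 19v (mod 30). Because gcd(19, 30) = 1, we may cancel 19 to get u ≡ v (mod 30).
Hence σ is injective.
We now compute 19⁻¹ mod 30 explicitly. Euclid's algorithm: 30 = 1·19 + 11, 19 = 1·11 + 8, 11 = 1·8 + 3, 8 = 2·3 + 2, 3 = 1·2 + 1; back-substituting gives 1 = 19·19 − 12·30, so 19⁻¹ ≡ 19 (mod 30).
Since σ is injective, we compute σ⁻¹(9): solve 19x + 19 ≡ 9 (mod 30), i.e. 19x ≡ 20 (mod 30).
Multiplying by 19⁻¹ = 19 gives x ≡ 19·20 = 380 = 12·30 + 20 ≡ 20 (mod 30).
Check: σ(20) = 19·20 + 19 = 399 = 13·30 + 9 ≡ 9 (mod 30).

20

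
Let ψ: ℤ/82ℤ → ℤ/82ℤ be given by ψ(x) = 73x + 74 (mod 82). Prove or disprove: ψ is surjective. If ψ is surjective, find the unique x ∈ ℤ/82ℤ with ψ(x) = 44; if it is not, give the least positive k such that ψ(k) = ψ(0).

58

Since gcd(73, 82) = 1, 73 is invertible modulo 82. Euclid's algorithm: 82 = 1·73 + 9, 73 = 8·9 + 1; back-substituting gives 1 = 9·73 − 8·82, so 73⁻¹ ≡ 9 (mod 82).
Then y ↦ 9(y − 74) is a two-sided inverse to ψ, so every y ∈ ℤ/82ℤ has a preimage.
So ψ is surjective.
Since ψ is surjective, we compute ψ⁻¹(44): solve 73x + 74 ≡ 44 (mod 82), i.e. 73x ≡ 52 (mod 82).
Multiplying by 73⁻¹ = 9 gives x ≡ 9·52 = 468 = 5·82 + 58 ≡ 58 (mod 82).
Check: ψ(58) = 73·58 + 74 = 4308 = 52·82 + 44 ≡ 44 (mod 82).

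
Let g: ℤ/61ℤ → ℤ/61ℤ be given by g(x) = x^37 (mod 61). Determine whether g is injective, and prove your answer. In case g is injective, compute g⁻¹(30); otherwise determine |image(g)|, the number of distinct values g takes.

44

Since 61 is prime, the nonzero elements of ℤ/61ℤ form a cyclic group of order 60.
As gcd(37, 60) = 1, raising to the 37th power is a bijection on this group: if s^37 ≡ t^37 then (st^{−1})^37 = 1, and the only element of order dividing gcd(37, 60) = 1 is 1, so s = t.
With g(0) = 0 this makes g injective on all of ℤ/61ℤ, hence bijective (finite equal-size domain and codomain). In particular g is injective.
Since g is injective, we find the preimage of 30. The inverse of x ↦ x^37 on (ℤ/61ℤ)^× is x ↦ x^13, because 37·13 = 481 = 8·60 + 1 ≡ 1 (mod 60) and x^{60} = 1 for x ≠ 0 (Fermat). So g⁻¹(30) = 30^13 mod 61.
Repeated squaring mod 61: 30^1 ≡ 30, 30^2 ≡ 30² = 900 ≡ 46, 30^4 ≡ 46² = 2116 ≡ 42, 30^8 ≡ 42² = 1764 ≡ 56. Since 13 = 8 + 4 + 1, 30^13 ≡ 56·42·30: 56·42 = 2352 ≡ 34, then 34·30 = 1020 ≡ 44. So 30^13 ≡ 44 (mod 61).
Hence g⁻¹(30) = 44.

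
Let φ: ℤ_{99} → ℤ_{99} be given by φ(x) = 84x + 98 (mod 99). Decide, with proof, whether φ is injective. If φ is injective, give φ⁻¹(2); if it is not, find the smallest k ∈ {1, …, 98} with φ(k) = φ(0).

33

We have gcd(84, 99) = 3 > 1. Taking s = 0 and t = 33: φ(0) = 98 and φ(33) = 84·33 + 98 = 2870 ≡ 98 (mod 99).
So φ(0) = φ(33) while 0 ≠ 33, thus φ is not injective.
Since φ is not injective, we find the least positive k with φ(k) = φ(0): this means 84k ≡ 0 (mod 99), i.e. 99 ∣ 84k. Since gcd(84, 99) = 3, dividing through by 3 this holds exactly when 33 ∣ 28k, and as gcd(28, 33) = 1, exactly when 33 ∣ k.
The smallest positive such k is 33.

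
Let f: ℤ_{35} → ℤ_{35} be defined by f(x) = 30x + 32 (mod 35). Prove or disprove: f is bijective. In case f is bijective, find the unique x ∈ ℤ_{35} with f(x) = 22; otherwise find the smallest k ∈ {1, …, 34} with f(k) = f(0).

Recall: f is injective when f(u) = f(v) forces u = v.
We have gcd(30, 35) = 5 > 1. Taking u = 0 and v = 7: f(0) = 32 and f(7) = 30·7 + 32 = 242 ≡ 32 (mod 35).
So f(0) = f(7) while 0 ≠ 7, so f is not injective, hence not bijective.
Since f is not bijective, we find the least positive k with f(k) = f(0): this means 30k ≡ 0 (mod 35), i.e. 35 ∣ 30k. Since gcd(30, 35) = 5, dividing through by 5 this holds exactly when 7 ∣ 6k, and as gcd(6, 7) = 1, exactly when 7 ∣ k.
The smallest positive such k is 7.

7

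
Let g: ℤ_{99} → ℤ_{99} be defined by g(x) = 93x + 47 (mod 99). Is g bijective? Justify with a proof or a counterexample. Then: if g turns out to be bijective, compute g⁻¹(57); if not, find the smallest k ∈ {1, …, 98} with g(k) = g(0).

33

Recall that g is injective if g(s) = g(t) implies s = t.
We have gcd(93, 99) = 3 > 1. Taking s = 0 and t = 33: g(0) = 47 and g(33) = 93·33 + 47 = 3116 ≡ 47 (mod 99).
So g(0) = g(33) while 0 ≠ 33, thus g is not injective, hence not bijective.
Since g is not bijective, we find the least positive k with g(k) = g(0): this means 93k ≡ 0 (mod 99), i.e. 99 ∣ 93k. Since gcd(93, 99) = 3, dividing through by 3 this holds exactly when 33 ∣ 31k, and as gcd(31, 33) = 1, exactly when 33 ∣ k.
The smallest positive such k is 33.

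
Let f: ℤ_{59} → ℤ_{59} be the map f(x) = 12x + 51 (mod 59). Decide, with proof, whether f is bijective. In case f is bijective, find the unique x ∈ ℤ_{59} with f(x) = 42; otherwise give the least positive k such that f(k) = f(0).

Recall: injectivity means: for all s, t in the domain, f(s) = f(t) implies s = t.
If f(s) = f(t), then 12s ≡ 12t (mod 59). Because gcd(12, 59) = 1, we may cancel 12 to get s ≡ t (mod 59).
We now compute 12⁻¹ mod 59 explicitly. Euclid's algorithm: 59 = 4·12 + 11, 12 = 1·11 + 1; back-substituting gives 1 = 5·12 − 1·59, so 12⁻¹ ≡ 5 (mod 59).
For any y ∈ ℤ_{59}, x = 5(y − 51) mod 59 satisfies f(x) = 12·5(y − 51) + 51 ≡ y (since 12·5 ≡ 1 mod 59). So every y has a preimage.
So f is bijective.
Since f is bijective, we compute f⁻¹(42): solve 12x + 51 ≡ 42 (mod 59), i.e. 12x ≡ 50 (mod 59).
Multiplying by 12⁻¹ = 5 gives x ≡ 5·50 = 250 = 4·59 + 14 ≡ 14 (mod 59).
Check: f(14) = 12·14 + 51 = 219 = 3·59 + 42 ≡ 42 (mod 59).

14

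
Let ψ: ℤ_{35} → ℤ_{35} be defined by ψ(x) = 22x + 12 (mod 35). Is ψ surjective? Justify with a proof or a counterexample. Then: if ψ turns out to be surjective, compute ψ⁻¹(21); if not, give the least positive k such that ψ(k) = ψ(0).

2

Since gcd(22, 35) = 1, 22 is invertible modulo 35. Euclid's algorithm: 35 = 1·22 + 13, 22 = 1·13 + 9, 13 = 1·9 + 4, 9 = 2·4 + 1; back-substituting gives 1 = 8·22 − 5·35, so 22⁻¹ ≡ 8 (mod 35).
For any y ∈ ℤ_{35}, x = 8(y − 12) mod 35 satisfies ψ(x) = 22·8(y − 12) + 12 ≡ y (since 22·8 ≡ 1 mod 35). So every y has a preimage.
So ψ is surjective.
Since ψ is surjective, we find ψ⁻¹(21): we need 22x ≡ 21 − 12 ≡ 9 (mod 35). Using 22⁻¹ = 8: x ≡ 8·9 = 72 = 2·35 + 2, so x = 2.
Check: ψ(2) = 22·2 + 12 = 56 = 1·35 + 21 ≡ 21 (mod 35).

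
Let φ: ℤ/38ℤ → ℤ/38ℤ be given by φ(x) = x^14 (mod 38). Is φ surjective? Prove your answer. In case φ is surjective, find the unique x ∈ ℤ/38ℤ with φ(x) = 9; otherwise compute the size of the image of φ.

φ(18): Repeated squaring mod 38: 18^1 ≡ 18, 18^2 ≡ 18² = 324 ≡ 20, 18^4 ≡ 20² = 400 ≡ 20, 18^8 ≡ 20² = 400 ≡ 20. Since 14 = 8 + 4 + 2, 18^14 ≡ 20·20·20: 20·20 = 400 ≡ 20, then 20·20 = 400 ≡ 20. So 18^14 ≡ 20 (mod 38).
φ(20): Repeated squaring mod 38: 20^1 ≡ 20, 20^2 ≡ 20² = 400 ≡ 20, 20^4 ≡ 20² = 400 ≡ 20, 20^8 ≡ 20² = 400 ≡ 20. Since 14 = 8 + 4 + 2, 20^14 ≡ 20·20·20: 20·20 = 400 ≡ 20, then 20·20 = 400 ≡ 20. So 20^14 ≡ 20 (mod 38).
So φ(18) = φ(20) = 20 while 18 ≠ 20, therefore φ is not injective.
A non-injective map from the 38-element set ℤ/38ℤ to itself takes at most 37 distinct values, so it cannot be surjective. Thus φ is not surjective.
Since φ is not surjective, we determine |image(φ)|. Computing x^14 mod 38 for each x (by repeated squaring, reducing mod 38 at every step), the values φ(0), φ(1), …, φ(37) are: 0, 1, 6, 23, 36, 9, 24, 11, 26, 35, 16, 7, 30, 5, 28, 17, 4, 25, 20, 19, 20, 25, 4, 17, 28, 5, 30, 7, 16, 35, 26, 11, 24, 9, 36, 23, 6, 1.
The distinct values are {0, 1, 4, 5, 6, 7, 9, 11, 16, 17, 19, 20, 23, 24, 25, 26, 28, 30, 35, 36}; there are 20 of them.

20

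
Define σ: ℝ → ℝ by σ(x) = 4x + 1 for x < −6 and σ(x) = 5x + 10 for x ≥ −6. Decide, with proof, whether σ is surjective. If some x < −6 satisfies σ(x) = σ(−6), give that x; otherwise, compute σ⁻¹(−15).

-5

Both pieces are strictly increasing (slopes 4 and 5), so each is injective on its own interval.
The left piece maps (−∞, −6) onto (−∞, −23); the right piece maps [−6, ∞) onto [−20, ∞).
The union (−∞, −23) ∪ [−20, ∞) omits the interval between −23 and −20; in particular −23 has no preimage. So σ is not surjective.
Because the two images are disjoint, no x < −6 has σ(x) = σ(−6), so we compute σ⁻¹(−15): −15 lies in [−20, ∞), so solve 5x + 10 = −15: x = (−15 − 10)/5 = −5.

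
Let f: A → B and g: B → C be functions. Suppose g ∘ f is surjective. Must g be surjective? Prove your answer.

surjective

Let c ∈ C. Since g ∘ f is surjective, some a ∈ A has g(f(a)) = c. Then b = f(a) ∈ B satisfies g(b) = c. So g is surjective.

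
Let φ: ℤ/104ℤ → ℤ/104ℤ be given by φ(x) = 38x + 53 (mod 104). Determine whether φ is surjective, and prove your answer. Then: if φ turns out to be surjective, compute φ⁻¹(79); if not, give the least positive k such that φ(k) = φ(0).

Since gcd(38, 104) = 2, we have 38x ≡ 0 (mod 2) for all x, so φ(x) ≡ 1 (mod 2).
But 0 ≢ 1 (mod 2), so 0 ∈ ℤ/104ℤ has no preimage. Therefore φ is not surjective.
Since φ is not surjective, we find the least positive k with φ(k) = φ(0): this means 38k ≡ 0 (mod 104), i.e. 104 ∣ 38k. Since gcd(38, 104) = 2, dividing through by 2 this holds exactly when 52 ∣ 19k, and as gcd(19, 52) = 1, exactly when 52 ∣ k.
The smallest positive such k is 52.

52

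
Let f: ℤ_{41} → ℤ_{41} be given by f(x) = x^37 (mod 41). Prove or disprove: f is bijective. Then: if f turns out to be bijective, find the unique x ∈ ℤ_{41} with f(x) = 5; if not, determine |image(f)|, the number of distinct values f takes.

39

Since 41 is prime, the nonzero elements of ℤ_{41} form a cyclic group of order 40.
As gcd(37, 40) = 1, raising to the 37th power is a bijection on this group: if a^37 ≡ b^37 then (ab^{−1})^37 = 1, and the only element of order dividing gcd(37, 40) = 1 is 1, so a = b.
With f(0) = 0 this makes f injective on all of ℤ_{41}, hence bijective (finite equal-size domain and codomain). In particular f is bijective.
Since f is bijective, we find the preimage of 5. The inverse of x ↦ x^37 on (ℤ_{41})^× is x ↦ x^13, because 37·13 = 481 = 12·40 + 1 ≡ 1 (mod 40) and x^{40} = 1 for x ≠ 0 (Fermat). So f⁻¹(5) = 5^13 mod 41.
Repeated squaring mod 41: 5^1 ≡ 5, 5^2 ≡ 5² = 25, 5^4 ≡ 25² = 625 ≡ 10, 5^8 ≡ 10² = 100 ≡ 18. Since 13 = 8 + 4 + 1, 5^13 ≡ 18·10·5: 18·10 = 180 ≡ 16, then 16·5 = 80 ≡ 39. So 5^13 ≡ 39 (mod 41).
Hence f⁻¹(5) = 39.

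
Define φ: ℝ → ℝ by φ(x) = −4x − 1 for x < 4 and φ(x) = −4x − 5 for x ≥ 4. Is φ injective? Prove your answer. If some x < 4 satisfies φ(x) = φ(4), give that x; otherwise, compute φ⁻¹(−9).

2

Both pieces are strictly decreasing (slopes −4 and −4), so each is injective on its own interval.
The left piece maps (−∞, 4) onto (−17, ∞); the right piece maps [4, ∞) onto (−∞, −21].
These images are disjoint, so no value is attained by both pieces. Therefore φ is injective.
Because the two images are disjoint, no x < 4 has φ(x) = φ(4), so we compute φ⁻¹(−9): −9 lies in (−17, ∞), so solve −4x − 1 = −9: x = (−9 + 1)/(−4) = 2.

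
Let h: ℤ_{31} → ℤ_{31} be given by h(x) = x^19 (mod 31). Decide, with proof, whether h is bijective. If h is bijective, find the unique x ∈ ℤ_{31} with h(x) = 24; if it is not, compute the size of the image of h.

Since 31 is prime, the nonzero elements of ℤ_{31} form a cyclic group of order 30.
As gcd(19, 30) = 1, raising to the 19th power is a bijection on this group: if u^19 ≡ v^19 then (uv^{−1})^19 = 1, and the only element of order dividing gcd(19, 30) = 1 is 1, so u = v.
With h(0) = 0 this makes h injective on all of ℤ_{31}, hence bijective (finite equal-size domain and codomain). In particular h is bijective.
Since h is bijective, we find the preimage of 24. The inverse of x ↦ x^19 on (ℤ_{31})^× is x ↦ x^19, because 19·19 = 361 = 12·30 + 1 ≡ 1 (mod 30) and x^{30} = 1 for x ≠ 0 (Fermat). So h⁻¹(24) = 24^19 mod 31.
Repeated squaring mod 31: 24^1 ≡ 24, 24^2 ≡ 24² = 576 ≡ 18, 24^4 ≡ 18² = 324 ≡ 14, 24^8 ≡ 14² = 196 ≡ 10, 24^16 ≡ 10² = 100 ≡ 7. Since 19 = 16 + 2 + 1, 24^19 ≡ 7·18·24: 7·18 = 126 ≡ 2, then 2·24 = 48 ≡ 17. So 24^19 ≡ 17 (mod 31).
Hence h⁻¹(24) = 17.

17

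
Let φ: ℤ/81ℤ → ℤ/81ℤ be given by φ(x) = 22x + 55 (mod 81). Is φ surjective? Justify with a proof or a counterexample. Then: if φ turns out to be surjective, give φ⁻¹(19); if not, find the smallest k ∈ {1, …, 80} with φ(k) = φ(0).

72

Since gcd(22, 81) = 1, 22 is invertible modulo 81. Euclid's algorithm: 81 = 3·22 + 15, 22 = 1·15 + 7, 15 = 2·7 + 1; back-substituting gives 1 = 70·22 − 19·81, so 22⁻¹ ≡ 70 (mod 81).
Then y ↦ 70(y − 55) is a two-sided inverse to φ, so every y ∈ ℤ/81ℤ has a preimage.
Thus φ is surjective.
Since φ is surjective, we find φ⁻¹(19): we need 22x ≡ 19 − 55 ≡ 45 (mod 81). Using 22⁻¹ = 70: x ≡ 70·45 = 3150 = 38·81 + 72, so x = 72.
Check: φ(72) = 22·72 + 55 = 1639 = 20·81 + 19 ≡ 19 (mod 81).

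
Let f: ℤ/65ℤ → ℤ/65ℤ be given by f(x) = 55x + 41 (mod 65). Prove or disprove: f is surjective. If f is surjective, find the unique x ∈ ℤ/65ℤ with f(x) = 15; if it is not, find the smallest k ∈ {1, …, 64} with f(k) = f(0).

Since gcd(55, 65) = 5, we have 55x ≡ 0 (mod 5) for all x, so f(x) ≡ 1 (mod 5).
But 0 ≢ 1 (mod 5), so 0 ∈ ℤ/65ℤ has no preimage. Hence f is not surjective.
Since f is not surjective, we find the least positive k with f(k) = f(0): this means 55k ≡ 0 (mod 65), i.e. 65 ∣ 55k. Since gcd(55, 65) = 5, dividing through by 5 this holds exactly when 13 ∣ 11k, and as gcd(11, 13) = 1, exactly when 13 ∣ k.
The smallest positive such k is 13.

13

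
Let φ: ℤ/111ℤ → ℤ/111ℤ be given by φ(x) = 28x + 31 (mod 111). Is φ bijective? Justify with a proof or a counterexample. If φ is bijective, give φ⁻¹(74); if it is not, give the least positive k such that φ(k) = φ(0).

61

If φ(a) = φ(b), then 28a ≡ 28b (mod 111). Because gcd(28, 111) = 1, we may cancel 28 to get a ≡ b (mod 111).
We now compute 28⁻¹ mod 111 explicitly. Euclid's algorithm: 111 = 3·28 + 27, 28 = 1·27 + 1; back-substituting gives 1 = 4·28 − 1·111, so 28⁻¹ ≡ 4 (mod 111).
Then y ↦ 4(y − 31) is a two-sided inverse to φ, so every y ∈ ℤ/111ℤ has a preimage.
Therefore φ is bijective.
Since φ is bijective, we compute φ⁻¹(74): solve 28x + 31 ≡ 74 (mod 111), i.e. 28x ≡ 43 (mod 111).
Multiplying by 28⁻¹ = 4 gives x ≡ 4·43 = 172 = 1·111 + 61 ≡ 61 (mod 111).
Check: φ(61) = 28·61 + 31 = 1739 = 15·111 + 74 ≡ 74 (mod 111).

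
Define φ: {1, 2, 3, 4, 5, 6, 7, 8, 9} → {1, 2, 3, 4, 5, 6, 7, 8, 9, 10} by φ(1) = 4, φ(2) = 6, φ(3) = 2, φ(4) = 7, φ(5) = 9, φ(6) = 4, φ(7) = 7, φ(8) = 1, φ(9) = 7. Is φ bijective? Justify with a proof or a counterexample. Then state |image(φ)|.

6

φ(1) = 4 = φ(6) with 1 ≠ 6, so φ is not injective, hence not bijective.
The image of φ is {1, 2, 4, 6, 7, 9}, which has 6 elements.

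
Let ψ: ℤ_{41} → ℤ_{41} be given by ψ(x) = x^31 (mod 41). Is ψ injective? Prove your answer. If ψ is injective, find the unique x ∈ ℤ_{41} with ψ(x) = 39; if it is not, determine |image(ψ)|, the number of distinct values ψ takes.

Since 41 is prime, the nonzero elements of ℤ_{41} form a cyclic group of order 40.
As gcd(31, 40) = 1, raising to the 31st power is a bijection on this group: if x_1^31 ≡ x_2^31 then (x_1x_2^{−1})^31 = 1, and the only element of order dividing gcd(31, 40) = 1 is 1, so x_1 = x_2.
With ψ(0) = 0 this makes ψ injective on all of ℤ_{41}, hence bijective (finite equal-size domain and codomain). In particular ψ is injective.
Since ψ is injective, we find the preimage of 39. The inverse of x ↦ x^31 on (ℤ_{41})^× is x ↦ x^31, because 31·31 = 961 = 24·40 + 1 ≡ 1 (mod 40) and x^{40} = 1 for x ≠ 0 (Fermat). So ψ⁻¹(39) = 39^31 mod 41.
Repeated squaring mod 41: 39^1 ≡ 39, 39^2 ≡ 39² = 1521 ≡ 4, 39^4 ≡ 4² = 16, 39^8 ≡ 16² = 256 ≡ 10, 39^16 ≡ 10² = 100 ≡ 18. Since 31 = 16 + 8 + 4 + 2 + 1, 39^31 ≡ 18·10·16·4·39: 18·10 = 180 ≡ 16, then 16·16 = 256 ≡ 10, then 10·4 = 40, then 40·39 = 1560 ≡ 2. So 39^31 ≡ 2 (mod 41).
Hence ψ⁻¹(39) = 2.

2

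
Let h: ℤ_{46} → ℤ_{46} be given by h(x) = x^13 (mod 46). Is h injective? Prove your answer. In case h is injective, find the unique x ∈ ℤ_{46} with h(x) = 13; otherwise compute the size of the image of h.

29

Computing x^13 mod 46 for each x (by repeated squaring, reducing mod 46 at every step), the values h(0), h(1), …, h(45) are: 0, 1, 4, 9, 16, 21, 36, 43, 18, 35, 38, 17, 6, 31, 34, 5, 26, 33, 2, 7, 14, 19, 22, 23, 24, 27, 32, 39, 44, 13, 20, 41, 12, 15, 40, 29, 8, 11, 28, 3, 10, 25, 30, 37, 42, 45.
Every element of ℤ_{46} appears exactly once in this list, so h is a bijection, and in particular injective.
Since h is injective, we read off the preimage of 13 from the same table: h(29) = 13, so h⁻¹(13) = 29.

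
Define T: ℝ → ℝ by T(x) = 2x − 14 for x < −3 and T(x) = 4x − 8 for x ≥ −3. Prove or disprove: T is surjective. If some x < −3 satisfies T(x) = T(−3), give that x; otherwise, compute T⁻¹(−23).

Both pieces are strictly increasing (slopes 2 and 4), so each is injective on its own interval.
The left piece maps (−∞, −3) onto (−∞, −20); the right piece maps [−3, ∞) onto [−20, ∞).
These images together cover ℝ, so T is surjective.
Because the two images are disjoint, no x < −3 has T(x) = T(−3), so we compute T⁻¹(−23): −23 lies in (−∞, −20), so solve 2x − 14 = −23: x = (−23 + 14)/2 = −9/2.

-9/2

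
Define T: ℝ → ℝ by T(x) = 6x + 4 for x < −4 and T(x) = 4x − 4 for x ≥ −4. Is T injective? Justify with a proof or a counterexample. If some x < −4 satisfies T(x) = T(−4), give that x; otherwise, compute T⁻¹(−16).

Both pieces are strictly increasing (slopes 6 and 4), so each is injective on its own interval.
The left piece maps (−∞, −4) onto (−∞, −20); the right piece maps [−4, ∞) onto [−20, ∞).
These images are disjoint, so no value is attained by both pieces. Therefore T is injective.
Because the two images are disjoint, no x < −4 has T(x) = T(−4), so we compute T⁻¹(−16): −16 lies in [−20, ∞), so solve 4x − 4 = −16: x = (−16 + 4)/4 = −3.

-3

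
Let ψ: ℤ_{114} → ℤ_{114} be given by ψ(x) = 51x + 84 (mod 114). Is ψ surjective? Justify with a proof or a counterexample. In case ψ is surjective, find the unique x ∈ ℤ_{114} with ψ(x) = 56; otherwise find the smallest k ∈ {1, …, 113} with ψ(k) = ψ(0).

38

Recall that ψ is surjective if every y in the codomain equals ψ(x) for some x in the domain.
Since gcd(51, 114) = 3, we have 51x ≡ 0 (mod 3) for all x, so ψ(x) ≡ 0 (mod 3).
But 1 ≢ 0 (mod 3), so 1 ∈ ℤ_{114} has no preimage. Thus ψ is not surjective.
Since ψ is not surjective, we find the least positive k with ψ(k) = ψ(0): this means 51k ≡ 0 (mod 114), i.e. 114 ∣ 51k. Since gcd(51, 114) = 3, dividing through by 3 this holds exactly when 38 ∣ 17k, and as gcd(17, 38) = 1, exactly when 38 ∣ k.
The smallest positive such k is 38.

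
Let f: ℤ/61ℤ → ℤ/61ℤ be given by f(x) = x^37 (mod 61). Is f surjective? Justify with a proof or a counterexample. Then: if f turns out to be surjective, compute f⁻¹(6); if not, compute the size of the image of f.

Since 61 is prime, the nonzero elements of ℤ/61ℤ form a cyclic group of order 60.
As gcd(37, 60) = 1, raising to the 37th power is a bijection on this group: if a^37 ≡ b^37 then (ab^{−1})^37 = 1, and the only element of order dividing gcd(37, 60) = 1 is 1, so a = b.
With f(0) = 0 this makes f injective on all of ℤ/61ℤ, hence bijective (finite equal-size domain and codomain). In particular f is surjective.
Since f is surjective, we find the preimage of 6. The inverse of x ↦ x^37 on (ℤ/61ℤ)^× is x ↦ x^13, because 37·13 = 481 = 8·60 + 1 ≡ 1 (mod 60) and x^{60} = 1 for x ≠ 0 (Fermat). So f⁻¹(6) = 6^13 mod 61.
Repeated squaring mod 61: 6^1 ≡ 6, 6^2 ≡ 6² = 36, 6^4 ≡ 36² = 1296 ≡ 15, 6^8 ≡ 15² = 225 ≡ 42. Since 13 = 8 + 4 + 1, 6^13 ≡ 42·15·6: 42·15 = 630 ≡ 20, then 20·6 = 120 ≡ 59. So 6^13 ≡ 59 (mod 61).
Hence f⁻¹(6) = 59.

59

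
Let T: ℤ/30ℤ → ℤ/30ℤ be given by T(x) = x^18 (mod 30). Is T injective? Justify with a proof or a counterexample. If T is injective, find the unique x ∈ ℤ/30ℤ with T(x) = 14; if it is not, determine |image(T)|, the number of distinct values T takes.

12

T(2): Repeated squaring mod 30: 2^1 ≡ 2, 2^2 ≡ 2² = 4, 2^4 ≡ 4² = 16, 2^8 ≡ 16² = 256 ≡ 16, 2^16 ≡ 16² = 256 ≡ 16. Since 18 = 16 + 2, 2^18 ≡ 16·4: 16·4 = 64 ≡ 4. So 2^18 ≡ 4 (mod 30).
T(8): Repeated squaring mod 30: 8^1 ≡ 8, 8^2 ≡ 8² = 64 ≡ 4, 8^4 ≡ 4² = 16, 8^8 ≡ 16² = 256 ≡ 16, 8^16 ≡ 16² = 256 ≡ 16. Since 18 = 16 + 2, 8^18 ≡ 16·4: 16·4 = 64 ≡ 4. So 8^18 ≡ 4 (mod 30).
So T(2) = T(8) = 4 while 2 ≠ 8, therefore T is not injective.
Since T is not injective, we determine |image(T)|. Computing x^18 mod 30 for each x (by repeated squaring, reducing mod 30 at every step), the values T(0), T(1), …, T(29) are: 0, 1, 4, 9, 16, 25, 6, 19, 4, 21, 10, 1, 24, 19, 16, 15, 16, 19, 24, 1, 10, 21, 4, 19, 6, 25, 16, 9, 4, 1.
The distinct values are {0, 1, 4, 6, 9, 10, 15, 16, 19, 21, 24, 25}; there are 12 of them.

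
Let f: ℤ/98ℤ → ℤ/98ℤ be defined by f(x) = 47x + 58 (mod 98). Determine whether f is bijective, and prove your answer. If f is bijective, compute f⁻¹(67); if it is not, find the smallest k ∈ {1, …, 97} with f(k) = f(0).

If f(x_1) = f(x_2), then 47x_1 ≡ 47x_2 (mod 98). Because gcd(47, 98) = 1, we may cancel 47 to get x_1 ≡ x_2 (mod 98).
We now compute 47⁻¹ mod 98 explicitly. Euclid's algorithm: 98 = 2·47 + 4, 47 = 11·4 + 3, 4 = 1·3 + 1; back-substituting gives 1 = 73·47 − 35·98, so 47⁻¹ ≡ 73 (mod 98).
For any y ∈ ℤ/98ℤ, x = 73(y − 58) mod 98 satisfies f(x) = 47·73(y − 58) + 58 ≡ y (since 47·73 ≡ 1 mod 98). So every y has a preimage.
Hence f is bijective.
Since f is bijective, we find f⁻¹(67): we need 47x ≡ 67 − 58 ≡ 9 (mod 98). Using 47⁻¹ = 73: x ≡ 73·9 = 657 = 6·98 + 69, so x = 69.
Check: f(69) = 47·69 + 58 = 3301 = 33·98 + 67 ≡ 67 (mod 98).

69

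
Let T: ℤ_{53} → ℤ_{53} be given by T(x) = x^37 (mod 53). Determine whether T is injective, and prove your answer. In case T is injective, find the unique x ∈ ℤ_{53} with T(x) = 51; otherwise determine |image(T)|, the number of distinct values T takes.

Since 53 is prime, the nonzero elements of ℤ_{53} form a cyclic group of order 52.
As gcd(37, 52) = 1, raising to the 37th power is a bijection on this group: if x_1^37 ≡ x_2^37 then (x_1x_2^{−1})^37 = 1, and the only element of order dividing gcd(37, 52) = 1 is 1, so x_1 = x_2.
With T(0) = 0 this makes T injective on all of ℤ_{53}, hence bijective (finite equal-size domain and codomain). In particular T is injective.
Since T is injective, we find the preimage of 51. The inverse of x ↦ x^37 on (ℤ_{53})^× is x ↦ x^45, because 37·45 = 1665 = 32·52 + 1 ≡ 1 (mod 52) and x^{52} = 1 for x ≠ 0 (Fermat). So T⁻¹(51) = 51^45 mod 53.
Repeated squaring mod 53: 51^1 ≡ 51, 51^2 ≡ 51² = 2601 ≡ 4, 51^4 ≡ 4² = 16, 51^8 ≡ 16² = 256 ≡ 44, 51^16 ≡ 44² = 1936 ≡ 28, 51^32 ≡ 28² = 784 ≡ 42. Since 45 = 32 + 8 + 4 + 1, 51^45 ≡ 42·44·16·51: 42·44 = 1848 ≡ 46, then 46·16 = 736 ≡ 47, then 47·51 = 2397 ≡ 12. So 51^45 ≡ 12 (mod 53).
Hence T⁻¹(51) = 12.

12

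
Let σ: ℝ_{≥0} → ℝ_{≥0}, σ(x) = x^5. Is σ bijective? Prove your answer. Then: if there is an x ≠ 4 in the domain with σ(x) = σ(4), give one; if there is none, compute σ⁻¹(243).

3

On ℝ_{≥0}, x ↦ x^5 is strictly increasing (injective) and for any y ∈ ℝ_{≥0} the 5th root y^{1/5} lies in ℝ_{≥0} (surjective). So σ is bijective.
Since x ↦ x^5 is strictly increasing on ℝ_{≥0}, it is injective there, so no x ≠ 4 in the domain has σ(x) = σ(4). We therefore compute σ⁻¹(243) = 243^{1/5} = 3 (indeed 3^5 = 243).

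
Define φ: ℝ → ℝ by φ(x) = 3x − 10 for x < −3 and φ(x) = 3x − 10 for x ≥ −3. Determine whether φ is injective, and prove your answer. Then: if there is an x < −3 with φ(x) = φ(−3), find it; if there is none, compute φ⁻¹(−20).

-10/3

Both pieces are strictly increasing (slopes 3 and 3), so each is injective on its own interval.
The left piece maps (−∞, −3) onto (−∞, −19); the right piece maps [−3, ∞) onto [−19, ∞).
These images are disjoint, so no value is attained by both pieces. So φ is injective.
Because the two images are disjoint, no x < −3 has φ(x) = φ(−3), so we compute φ⁻¹(−20): −20 lies in (−∞, −19), so solve 3x − 10 = −20: x = (−20 + 10)/3 = −10/3.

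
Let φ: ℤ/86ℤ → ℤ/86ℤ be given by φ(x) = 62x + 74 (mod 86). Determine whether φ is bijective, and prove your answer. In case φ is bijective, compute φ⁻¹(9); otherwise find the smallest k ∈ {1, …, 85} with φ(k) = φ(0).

43

Recall that φ is injective when φ(x_1) = φ(x_2) forces x_1 = x_2.
We have gcd(62, 86) = 2 > 1. Taking x_1 = 0 and x_2 = 43: φ(0) = 74 and φ(43) = 62·43 + 74 = 2740 ≡ 74 (mod 86).
So φ(0) = φ(43) while 0 ≠ 43, hence φ is not injective, hence not bijective.
Since φ is not bijective, we find the least positive k with φ(k) = φ(0): this means 62k ≡ 0 (mod 86), i.e. 86 ∣ 62k. Since gcd(62, 86) = 2, dividing through by 2 this holds exactly when 43 ∣ 31k, and as gcd(31, 43) = 1, exactly when 43 ∣ k.
The smallest positive such k is 43.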